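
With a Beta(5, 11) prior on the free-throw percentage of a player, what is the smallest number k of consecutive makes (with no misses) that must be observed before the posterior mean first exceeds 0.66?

k = 17

After k makes and 0 misses the posterior is Beta(5+k, 11), with mean (5+k)/(5+11+k).
Set (5+k)/(16+k) > 0.66 and solve: k > (0.66·16 − 5)/(1 − 0.66) = 16.353.
The smallest integer exceeding 16.353 is 17.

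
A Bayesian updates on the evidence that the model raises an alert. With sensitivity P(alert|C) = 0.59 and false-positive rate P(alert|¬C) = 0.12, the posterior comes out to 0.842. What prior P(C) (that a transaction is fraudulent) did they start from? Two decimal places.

P(C) = 0.52

Bayes' rule in odds form gives O(C|E) = O(C)·[P(E|C)/P(E|¬C)], hence O(C) = O(C|E)/LR.
Posterior odds = 0.842/(1−0.842) = 5.3291. LR = 0.59/0.12 = 4.9167.
Prior odds = 5.3291/4.9167 = 1.0839, so P(C) = 1.0839/(1+1.0839) ≈ 0.52.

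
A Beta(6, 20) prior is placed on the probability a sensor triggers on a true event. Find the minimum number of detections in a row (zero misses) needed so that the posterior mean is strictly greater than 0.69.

k = 39

After k detections and 0 misses the posterior is Beta(6+k, 20), with mean (6+k)/(6+20+k).
Set (6+k)/(26+k) > 0.69 and solve: k > (0.69·26 − 6)/(1 − 0.69) = 38.516.
The smallest integer exceeding 38.516 is 39, and checking k=39: (45)/(65) = 0.6923 > 0.69.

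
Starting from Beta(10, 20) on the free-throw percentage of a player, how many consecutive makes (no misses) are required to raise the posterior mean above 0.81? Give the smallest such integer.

k = 76

After k makes and 0 misses the posterior is Beta(10+k, 20), with mean (10+k)/(10+20+k).
Set (10+k)/(30+k) > 0.81 and solve: k > (0.81·30 − 10)/(1 − 0.81) = 75.263.
The smallest integer exceeding 75.263 is 76.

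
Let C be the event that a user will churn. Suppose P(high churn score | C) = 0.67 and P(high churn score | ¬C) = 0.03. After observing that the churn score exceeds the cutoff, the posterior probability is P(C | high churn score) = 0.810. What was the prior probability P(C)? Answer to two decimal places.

Bayes' rule in odds form gives O(C|E) = O(C)·[P(E|C)/P(E|¬C)], hence O(C) = O(C|E)/LR.
Posterior odds = 0.810/(1−0.810) = 4.2632. LR = 0.67/0.03 = 22.3333.
Prior odds = 4.2632/22.3333 = 0.1909, so P(C) = 0.1909/(1+0.1909) ≈ 0.16.

P(C) = 0.16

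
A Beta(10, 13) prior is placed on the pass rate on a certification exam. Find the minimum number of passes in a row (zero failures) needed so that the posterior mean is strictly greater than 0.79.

k = 39

After k passes and 0 failures the posterior is Beta(10+k, 13), with mean (10+k)/(10+13+k).
Set (10+k)/(23+k) > 0.79 and solve: k > (0.79·23 − 10)/(1 − 0.79) = 38.905.
The smallest integer exceeding 38.905 is 39, and checking k=39: (49)/(62) = 0.7903 > 0.79.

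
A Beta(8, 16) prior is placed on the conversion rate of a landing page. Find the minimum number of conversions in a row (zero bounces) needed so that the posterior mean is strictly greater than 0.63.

k = 20

After k conversions and 0 bounces the posterior is Beta(8+k, 16), with mean (8+k)/(8+16+k).
Set (8+k)/(24+k) > 0.63 and solve: k > (0.63·24 − 8)/(1 − 0.63) = 19.243.
The smallest integer exceeding 19.243 is 20.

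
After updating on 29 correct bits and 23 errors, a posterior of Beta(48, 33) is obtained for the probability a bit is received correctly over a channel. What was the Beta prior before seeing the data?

Under Beta–binomial conjugacy the posterior parameters are (α+s, β+f).
Subtract the data counts: 48−29=19, 33−23=10.

Beta(19, 10)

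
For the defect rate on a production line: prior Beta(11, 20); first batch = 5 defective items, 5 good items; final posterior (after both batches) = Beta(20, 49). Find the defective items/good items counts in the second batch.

4 defective items and 24 good items

Because Beta–binomial updating is additive in the counts, the combined data contributed (α_post−α_prior, β_post−β_prior) successes and failures.
Total across both batches: 20−11=9 defective items, 49−20=29 good items.
Subtract the first batch: 9−5=4 defective items and 29−5=24 good items.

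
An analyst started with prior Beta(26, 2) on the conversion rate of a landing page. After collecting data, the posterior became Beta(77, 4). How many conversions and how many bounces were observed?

51 conversions and 2 bounces

Under Beta–binomial conjugacy the posterior parameters are (a+s, b+f).
So s = 77 − 26 = 51 and f = 4 − 2 = 2.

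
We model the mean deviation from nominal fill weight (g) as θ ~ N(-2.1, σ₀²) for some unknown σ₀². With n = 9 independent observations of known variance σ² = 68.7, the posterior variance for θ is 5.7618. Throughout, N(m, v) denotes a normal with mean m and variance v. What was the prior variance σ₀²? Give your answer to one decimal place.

Posterior precision equals prior precision plus data precision: 1/σ_n² = 1/σ₀² + n/σ².
So 1/σ₀² = 1/5.7618 − 9/68.7 = 0.173557 − 0.131004 = 0.042553.
Hence σ₀² = 1/0.042553 ≈ 23.5.

σ₀² = 23.5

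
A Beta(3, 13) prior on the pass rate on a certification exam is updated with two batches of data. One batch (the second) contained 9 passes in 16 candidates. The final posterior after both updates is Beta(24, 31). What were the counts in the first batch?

12 passes and 11 failures

Because Beta–binomial updating is additive in the counts, the combined data contributed (α_post−α_prior, β_post−β_prior) successes and failures.
Total across both batches: 24−3=21 passes, 31−13=18 failures.
Subtract the second batch: 21−9=12 passes and 18−7=11 failures.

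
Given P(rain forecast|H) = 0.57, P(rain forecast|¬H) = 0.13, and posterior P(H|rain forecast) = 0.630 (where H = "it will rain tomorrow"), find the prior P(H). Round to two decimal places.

Bayes' rule in odds form gives O(H|E) = O(H)·[P(E|H)/P(E|¬H)], hence O(H) = O(H|E)/LR.
Posterior odds = 0.630/(1−0.630) = 1.7027. LR = 0.57/0.13 = 4.3846.
Prior odds = 1.7027/4.3846 = 0.3883, so P(H) = 0.3883/(1+0.3883) ≈ 0.28.

P(H) = 0.28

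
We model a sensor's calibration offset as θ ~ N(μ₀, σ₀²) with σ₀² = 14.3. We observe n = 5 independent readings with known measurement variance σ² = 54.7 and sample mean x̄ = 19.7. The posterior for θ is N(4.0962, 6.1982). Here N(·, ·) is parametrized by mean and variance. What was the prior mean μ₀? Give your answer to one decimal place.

The posterior mean is a precision-weighted average: μ_n = (τ₀μ₀ + τ_data·x̄)/(τ₀+τ_data), with τ₀=1/σ₀² and τ_data=n/σ².
Here τ₀ = 1/14.3 = 0.069930 and τ_data = 5/54.7 = 0.091408, so τ_n = 0.161338.
Rearranging for μ₀: μ₀ = (μ_n·τ_n − τ_data·x̄)/τ₀ = (4.0962·0.161338 − 0.091408·19.7) / 0.069930 = -1.139865/0.069930 ≈ -16.3.

μ₀ = -16.3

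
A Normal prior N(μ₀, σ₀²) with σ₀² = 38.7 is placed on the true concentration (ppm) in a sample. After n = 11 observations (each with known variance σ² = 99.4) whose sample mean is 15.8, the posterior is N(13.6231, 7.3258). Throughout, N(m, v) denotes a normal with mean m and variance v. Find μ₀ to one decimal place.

With known observation variance, the Normal–Normal posterior has precision τ_n = τ₀ + n/σ² and mean μ_n = (τ₀μ₀ + (n/σ²)x̄)/τ_n.
Here τ₀ = 1/38.7 = 0.025840 and τ_data = 11/99.4 = 0.110664, so τ_n = 0.136504.
Rearranging for μ₀: μ₀ = (μ_n·τ_n − τ_data·x̄)/τ₀ = (13.6231·0.136504 − 0.110664·15.8) / 0.025840 = 0.111116/0.025840 ≈ 4.3.

μ₀ = 4.3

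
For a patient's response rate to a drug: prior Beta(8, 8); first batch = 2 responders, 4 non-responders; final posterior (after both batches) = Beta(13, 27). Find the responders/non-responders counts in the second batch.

Sequential conjugate updates are equivalent to a single update on the pooled data, so total successes = posterior α − prior α and total failures = posterior β − prior β.
Total across both batches: 13−8=5 responders, 27−8=19 non-responders.
Subtract the first batch: 5−2=3 responders and 19−4=15 non-responders.

3 responders and 15 non-responders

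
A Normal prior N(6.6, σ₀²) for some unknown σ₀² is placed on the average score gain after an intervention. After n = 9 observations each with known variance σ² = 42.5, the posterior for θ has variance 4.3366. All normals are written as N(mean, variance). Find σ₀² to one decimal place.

σ₀² = 53.1

For the Normal–Normal model with known σ², precisions add: τ_n = τ₀ + n/σ².
So 1/σ₀² = 1/4.3366 − 9/42.5 = 0.230595 − 0.211765 = 0.018830.
Hence σ₀² = 1/0.018830 ≈ 53.1.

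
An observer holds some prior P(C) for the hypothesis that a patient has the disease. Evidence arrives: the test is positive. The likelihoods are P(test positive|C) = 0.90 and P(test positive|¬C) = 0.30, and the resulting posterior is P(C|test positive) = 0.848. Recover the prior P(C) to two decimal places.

P(C) = 0.65

Bayes' rule in odds form gives O(C|E) = O(C)·[P(E|C)/P(E|¬C)], hence O(C) = O(C|E)/LR.
Posterior odds = 0.848/(1−0.848) = 5.5789. LR = 0.90/0.30 = 3.0000.
Prior odds = 5.5789/3.0000 = 1.8596, so P(C) = 1.8596/(1+1.8596) ≈ 0.65.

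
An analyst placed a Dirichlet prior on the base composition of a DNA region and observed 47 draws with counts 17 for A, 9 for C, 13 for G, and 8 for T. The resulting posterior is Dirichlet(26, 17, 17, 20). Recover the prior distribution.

For a Dirichlet(α) prior with multinomial counts c, the posterior is Dirichlet(α + c) componentwise.
Subtract each count from the matching posterior parameter: 26−17=9, 17−9=8, 17−13=4, 20−8=12.

Dirichlet(9, 8, 4, 12)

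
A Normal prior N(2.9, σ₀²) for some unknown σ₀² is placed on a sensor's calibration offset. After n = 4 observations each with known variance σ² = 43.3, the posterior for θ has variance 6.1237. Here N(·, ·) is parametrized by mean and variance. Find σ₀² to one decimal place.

Posterior precision equals prior precision plus data precision: 1/σ_n² = 1/σ₀² + n/σ².
So 1/σ₀² = 1/6.1237 − 4/43.3 = 0.163300 − 0.092379 = 0.070921.
Hence σ₀² = 1/0.070921 ≈ 14.1.

σ₀² = 14.1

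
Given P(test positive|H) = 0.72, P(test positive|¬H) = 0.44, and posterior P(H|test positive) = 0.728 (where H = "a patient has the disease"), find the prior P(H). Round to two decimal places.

P(H) = 0.62

In odds form, posterior odds = prior odds × likelihood ratio, so prior odds = posterior odds ÷ LR.
Posterior odds = 0.728/(1−0.728) = 2.6765. LR = 0.72/0.44 = 1.6364.
Prior odds = 2.6765/1.6364 = 1.6356, so P(H) = 1.6356/(1+1.6356) ≈ 0.62.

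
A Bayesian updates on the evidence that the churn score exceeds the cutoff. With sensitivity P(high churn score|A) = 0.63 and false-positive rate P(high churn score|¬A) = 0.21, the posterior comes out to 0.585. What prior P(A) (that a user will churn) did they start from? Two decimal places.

P(A) = 0.32

Bayes' rule in odds form gives O(A|E) = O(A)·[P(E|A)/P(E|¬A)], hence O(A) = O(A|E)/LR.
Posterior odds = 0.585/(1−0.585) = 1.4096. LR = 0.63/0.21 = 3.0000.
Prior odds = 1.4096/3.0000 = 0.4699, so P(A) = 0.4699/(1+0.4699) ≈ 0.32.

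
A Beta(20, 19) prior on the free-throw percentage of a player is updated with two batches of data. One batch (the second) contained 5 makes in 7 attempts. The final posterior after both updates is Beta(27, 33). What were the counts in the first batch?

Sequential conjugate updates are equivalent to a single update on the pooled data, so total successes = posterior α − prior α and total failures = posterior β − prior β.
Total across both batches: 27−20=7 makes, 33−19=14 misses.
Subtract the second batch: 7−5=2 makes and 14−2=12 misses.

2 makes and 12 misses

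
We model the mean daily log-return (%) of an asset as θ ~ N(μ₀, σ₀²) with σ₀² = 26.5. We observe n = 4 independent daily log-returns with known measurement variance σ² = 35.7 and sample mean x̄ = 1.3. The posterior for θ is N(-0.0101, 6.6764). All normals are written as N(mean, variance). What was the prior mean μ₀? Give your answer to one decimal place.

With known observation variance, the Normal–Normal posterior has precision τ_n = τ₀ + n/σ² and mean μ_n = (τ₀μ₀ + (n/σ²)x̄)/τ_n.
Here τ₀ = 1/26.5 = 0.037736 and τ_data = 4/35.7 = 0.112045, so τ_n = 0.149781.
Rearranging for μ₀: μ₀ = (μ_n·τ_n − τ_data·x̄)/τ₀ = (-0.0101·0.149781 − 0.112045·1.3) / 0.037736 = -0.147171/0.037736 ≈ -3.9.

μ₀ = -3.9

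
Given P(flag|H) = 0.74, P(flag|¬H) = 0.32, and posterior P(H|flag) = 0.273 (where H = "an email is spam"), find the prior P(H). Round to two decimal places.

P(H) = 0.14

In odds form, posterior odds = prior odds × likelihood ratio, so prior odds = posterior odds ÷ LR.
Posterior odds = 0.273/(1−0.273) = 0.3755. LR = 0.74/0.32 = 2.3125.
Prior odds = 0.3755/2.3125 = 0.1624, so P(H) = 0.1624/(1+0.1624) ≈ 0.14.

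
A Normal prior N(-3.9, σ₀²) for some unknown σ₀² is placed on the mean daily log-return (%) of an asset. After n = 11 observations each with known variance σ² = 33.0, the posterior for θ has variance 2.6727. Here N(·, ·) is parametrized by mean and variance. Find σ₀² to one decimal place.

Posterior precision equals prior precision plus data precision: 1/σ_n² = 1/σ₀² + n/σ².
So 1/σ₀² = 1/2.6727 − 11/33.0 = 0.374153 − 0.333333 = 0.040820.
Hence σ₀² = 1/0.040820 ≈ 24.5.

σ₀² = 24.5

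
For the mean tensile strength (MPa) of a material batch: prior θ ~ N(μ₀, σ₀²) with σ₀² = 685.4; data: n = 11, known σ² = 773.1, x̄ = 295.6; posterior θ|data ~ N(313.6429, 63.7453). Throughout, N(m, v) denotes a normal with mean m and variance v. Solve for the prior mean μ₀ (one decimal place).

μ₀ = 489.6

The posterior mean is a precision-weighted average: μ_n = (τ₀μ₀ + τ_data·x̄)/(τ₀+τ_data), with τ₀=1/σ₀² and τ_data=n/σ².
Here τ₀ = 1/685.4 = 0.001459 and τ_data = 11/773.1 = 0.014228, so τ_n = 0.015687.
Rearranging for μ₀: μ₀ = (μ_n·τ_n − τ_data·x̄)/τ₀ = (313.6429·0.015687 − 0.014228·295.6) / 0.001459 = 0.714319/0.001459 ≈ 489.6.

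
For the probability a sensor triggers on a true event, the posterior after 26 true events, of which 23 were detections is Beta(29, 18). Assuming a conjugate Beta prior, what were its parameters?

Under Beta–binomial conjugacy the posterior parameters are (α+s, β+f).
So α = 29 − 23 = 6 and β = 18 − 3 = 15.

Beta(6, 15)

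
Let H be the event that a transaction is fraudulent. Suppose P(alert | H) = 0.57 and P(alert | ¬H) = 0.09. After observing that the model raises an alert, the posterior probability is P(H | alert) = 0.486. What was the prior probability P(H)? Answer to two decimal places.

P(H) = 0.13

Bayes' rule in odds form gives O(H|E) = O(H)·[P(E|H)/P(E|¬H)], hence O(H) = O(H|E)/LR.
Posterior odds = 0.486/(1−0.486) = 0.9455. LR = 0.57/0.09 = 6.3333.
Prior odds = 0.9455/6.3333 = 0.1493, so P(H) = 0.1493/(1+0.1493) ≈ 0.13.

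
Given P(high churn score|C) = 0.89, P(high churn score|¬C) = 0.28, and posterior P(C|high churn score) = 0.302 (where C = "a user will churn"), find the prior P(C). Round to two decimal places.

P(C) = 0.12

In odds form, posterior odds = prior odds × likelihood ratio, so prior odds = posterior odds ÷ LR.
Posterior odds = 0.302/(1−0.302) = 0.4327. LR = 0.89/0.28 = 3.1786.
Prior odds = 0.4327/3.1786 = 0.1361, so P(C) = 0.1361/(1+0.1361) ≈ 0.12.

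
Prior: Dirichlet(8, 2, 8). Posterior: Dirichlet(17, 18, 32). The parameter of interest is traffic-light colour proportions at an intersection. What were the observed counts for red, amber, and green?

counts (9, 16, 24)

For a Dirichlet(α) prior with multinomial counts c, the posterior is Dirichlet(α + c) componentwise.
Counts are posterior − prior componentwise: 17−8=9, 18−2=16, 32−8=24.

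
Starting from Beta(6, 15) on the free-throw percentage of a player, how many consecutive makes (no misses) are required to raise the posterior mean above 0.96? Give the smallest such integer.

k = 355

After k makes and 0 misses the posterior is Beta(6+k, 15), with mean (6+k)/(6+15+k).
Set (6+k)/(21+k) > 0.96 and solve: k > (0.96·21 − 6)/(1 − 0.96) = 354.000.
The smallest integer exceeding 354.000 is 355, and checking k=355: (361)/(376) = 0.9601 > 0.96.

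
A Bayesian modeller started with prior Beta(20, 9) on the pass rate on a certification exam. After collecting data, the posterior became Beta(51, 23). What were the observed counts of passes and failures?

Under Beta–binomial conjugacy the posterior parameters are (a+s, b+f).
So s = 51 − 20 = 31 and f = 23 − 9 = 14.

31 passes and 14 failures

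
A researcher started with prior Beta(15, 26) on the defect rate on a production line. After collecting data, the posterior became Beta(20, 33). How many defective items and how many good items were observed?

Under Beta–binomial conjugacy the posterior parameters are (a+s, b+f).
So s = 20 − 15 = 5 and f = 33 − 26 = 7.

5 defective items and 7 good items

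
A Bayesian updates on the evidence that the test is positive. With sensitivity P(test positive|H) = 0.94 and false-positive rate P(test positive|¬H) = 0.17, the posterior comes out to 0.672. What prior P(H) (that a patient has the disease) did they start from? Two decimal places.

P(H) = 0.27

In odds form, posterior odds = prior odds × likelihood ratio, so prior odds = posterior odds ÷ LR.
Posterior odds = 0.672/(1−0.672) = 2.0488. LR = 0.94/0.17 = 5.5294.
Prior odds = 2.0488/5.5294 = 0.3705, so P(H) = 0.3705/(1+0.3705) ≈ 0.27.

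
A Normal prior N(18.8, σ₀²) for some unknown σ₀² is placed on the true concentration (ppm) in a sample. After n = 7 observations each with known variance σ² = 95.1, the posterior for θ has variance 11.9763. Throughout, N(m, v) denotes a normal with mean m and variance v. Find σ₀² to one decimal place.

σ₀² = 101.1

Posterior precision equals prior precision plus data precision: 1/σ_n² = 1/σ₀² + n/σ².
So 1/σ₀² = 1/11.9763 − 7/95.1 = 0.083498 − 0.073607 = 0.009891.
Hence σ₀² = 1/0.009891 ≈ 101.1.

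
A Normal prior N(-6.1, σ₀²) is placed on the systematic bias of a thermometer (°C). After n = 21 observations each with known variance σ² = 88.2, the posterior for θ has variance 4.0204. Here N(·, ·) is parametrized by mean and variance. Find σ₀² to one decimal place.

σ₀² = 94.0

For the Normal–Normal model with known σ², precisions add: τ_n = τ₀ + n/σ².
So 1/σ₀² = 1/4.0204 − 21/88.2 = 0.248731 − 0.238095 = 0.010636.
Hence σ₀² = 1/0.010636 ≈ 94.0.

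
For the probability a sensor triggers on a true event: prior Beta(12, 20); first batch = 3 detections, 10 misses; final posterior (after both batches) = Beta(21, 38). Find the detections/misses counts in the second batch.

6 detections and 8 misses

Because Beta–binomial updating is additive in the counts, the combined data contributed (α_post−α_prior, β_post−β_prior) successes and failures.
Total across both batches: 21−12=9 detections, 38−20=18 misses.
Subtract the first batch: 9−3=6 detections and 18−10=8 misses.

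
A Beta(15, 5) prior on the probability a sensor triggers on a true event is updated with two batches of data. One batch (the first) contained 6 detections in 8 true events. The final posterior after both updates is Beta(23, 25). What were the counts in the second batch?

2 detections and 18 misses

Because Beta–binomial updating is additive in the counts, the combined data contributed (α_post−α_prior, β_post−β_prior) successes and failures.
Total across both batches: 23−15=8 detections, 25−5=20 misses.
Subtract the first batch: 8−6=2 detections and 20−2=18 misses.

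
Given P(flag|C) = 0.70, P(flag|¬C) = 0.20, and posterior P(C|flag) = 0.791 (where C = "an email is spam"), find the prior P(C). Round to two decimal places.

P(C) = 0.52

In odds form, posterior odds = prior odds × likelihood ratio, so prior odds = posterior odds ÷ LR.
Posterior odds = 0.791/(1−0.791) = 3.7847. LR = 0.70/0.20 = 3.5000.
Prior odds = 3.7847/3.5000 = 1.0813, so P(C) = 1.0813/(1+1.0813) ≈ 0.52.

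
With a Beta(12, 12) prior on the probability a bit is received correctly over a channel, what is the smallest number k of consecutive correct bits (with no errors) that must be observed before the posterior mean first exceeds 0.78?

k = 31

After k correct bits and 0 errors the posterior is Beta(12+k, 12), with mean (12+k)/(12+12+k).
Set (12+k)/(24+k) > 0.78 and solve: k > (0.78·24 − 12)/(1 − 0.78) = 30.545.
The smallest integer exceeding 30.545 is 31.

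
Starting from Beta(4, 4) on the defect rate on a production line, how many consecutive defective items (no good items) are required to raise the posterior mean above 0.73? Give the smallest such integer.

After k defective items and 0 good items the posterior is Beta(4+k, 4), with mean (4+k)/(4+4+k).
Set (4+k)/(8+k) > 0.73 and solve: k > (0.73·8 − 4)/(1 − 0.73) = 6.815.
The smallest integer exceeding 6.815 is 7.

k = 7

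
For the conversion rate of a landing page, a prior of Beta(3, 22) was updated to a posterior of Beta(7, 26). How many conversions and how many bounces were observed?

4 conversions and 4 bounces

A Beta(a, b) prior with s successes and f failures in binomial data gives a Beta(a+s, b+f) posterior.
So s = 7 − 3 = 4 and f = 26 − 22 = 4.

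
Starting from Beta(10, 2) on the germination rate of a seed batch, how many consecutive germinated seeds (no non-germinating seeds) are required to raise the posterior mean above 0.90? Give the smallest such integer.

k = 9

After k germinated seeds and 0 non-germinating seeds the posterior is Beta(10+k, 2), with mean (10+k)/(10+2+k).
Set (10+k)/(12+k) > 0.90 and solve: k > (0.90·12 − 10)/(1 − 0.90) = 8.000.
The smallest integer exceeding 8.000 is 9, and checking k=9: (19)/(21) = 0.9048 > 0.90.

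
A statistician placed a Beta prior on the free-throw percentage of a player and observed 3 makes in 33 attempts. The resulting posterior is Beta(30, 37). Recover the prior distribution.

Beta is conjugate to the binomial likelihood: posterior = Beta(α+s, β+f).
So α = 30 − 3 = 27 and β = 37 − 30 = 7.

Beta(27, 7)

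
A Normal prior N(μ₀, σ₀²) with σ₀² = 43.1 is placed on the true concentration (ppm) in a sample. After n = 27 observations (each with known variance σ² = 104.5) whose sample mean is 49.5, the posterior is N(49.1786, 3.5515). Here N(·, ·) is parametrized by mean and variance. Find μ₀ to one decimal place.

The posterior mean is a precision-weighted average: μ_n = (τ₀μ₀ + τ_data·x̄)/(τ₀+τ_data), with τ₀=1/σ₀² and τ_data=n/σ².
Here τ₀ = 1/43.1 = 0.023202 and τ_data = 27/104.5 = 0.258373, so τ_n = 0.281575.
Rearranging for μ₀: μ₀ = (μ_n·τ_n − τ_data·x̄)/τ₀ = (49.1786·0.281575 − 0.258373·49.5) / 0.023202 = 1.058001/0.023202 ≈ 45.6.

μ₀ = 45.6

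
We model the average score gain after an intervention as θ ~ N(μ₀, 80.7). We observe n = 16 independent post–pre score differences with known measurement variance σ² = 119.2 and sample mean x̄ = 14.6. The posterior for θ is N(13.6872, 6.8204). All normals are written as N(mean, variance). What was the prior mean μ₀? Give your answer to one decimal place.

With known observation variance, the Normal–Normal posterior has precision τ_n = τ₀ + n/σ² and mean μ_n = (τ₀μ₀ + (n/σ²)x̄)/τ_n.
Here τ₀ = 1/80.7 = 0.012392 and τ_data = 16/119.2 = 0.134228, so τ_n = 0.146620.
Rearranging for μ₀: μ₀ = (μ_n·τ_n − τ_data·x̄)/τ₀ = (13.6872·0.146620 − 0.134228·14.6) / 0.012392 = 0.047088/0.012392 ≈ 3.8.

μ₀ = 3.8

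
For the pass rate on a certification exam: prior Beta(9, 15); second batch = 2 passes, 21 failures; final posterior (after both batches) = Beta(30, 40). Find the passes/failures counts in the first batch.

19 passes and 4 failures

Sequential conjugate updates are equivalent to a single update on the pooled data, so total successes = posterior α − prior α and total failures = posterior β − prior β.
Total across both batches: 30−9=21 passes, 40−15=25 failures.
Subtract the second batch: 21−2=19 passes and 25−21=4 failures.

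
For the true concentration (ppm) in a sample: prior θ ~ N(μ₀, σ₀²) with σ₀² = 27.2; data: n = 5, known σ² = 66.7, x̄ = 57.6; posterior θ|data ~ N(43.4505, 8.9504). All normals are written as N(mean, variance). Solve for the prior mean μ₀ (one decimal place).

The posterior mean is a precision-weighted average: μ_n = (τ₀μ₀ + τ_data·x̄)/(τ₀+τ_data), with τ₀=1/σ₀² and τ_data=n/σ².
Here τ₀ = 1/27.2 = 0.036765 and τ_data = 5/66.7 = 0.074963, so τ_n = 0.111728.
Rearranging for μ₀: μ₀ = (μ_n·τ_n − τ_data·x̄)/τ₀ = (43.4505·0.111728 − 0.074963·57.6) / 0.036765 = 0.536769/0.036765 ≈ 14.6.

μ₀ = 14.6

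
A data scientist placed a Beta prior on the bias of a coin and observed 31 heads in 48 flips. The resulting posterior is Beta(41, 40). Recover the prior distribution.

Beta(10, 23)

Under Beta–binomial conjugacy the posterior parameters are (a+s, b+f).
Subtract the data counts: 41−31=10, 40−17=23.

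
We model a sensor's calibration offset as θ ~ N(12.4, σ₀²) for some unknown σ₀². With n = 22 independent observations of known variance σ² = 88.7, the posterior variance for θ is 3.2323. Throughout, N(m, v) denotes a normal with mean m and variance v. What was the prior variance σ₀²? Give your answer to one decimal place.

σ₀² = 16.3

Posterior precision equals prior precision plus data precision: 1/σ_n² = 1/σ₀² + n/σ².
So 1/σ₀² = 1/3.2323 − 22/88.7 = 0.309377 − 0.248027 = 0.061350.
Hence σ₀² = 1/0.061350 ≈ 16.3.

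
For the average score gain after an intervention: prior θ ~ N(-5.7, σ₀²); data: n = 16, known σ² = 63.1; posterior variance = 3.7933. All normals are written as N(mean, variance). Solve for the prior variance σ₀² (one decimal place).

For the Normal–Normal model with known σ², precisions add: τ_n = τ₀ + n/σ².
So 1/σ₀² = 1/3.7933 − 16/63.1 = 0.263623 − 0.253566 = 0.010057.
Hence σ₀² = 1/0.010057 ≈ 99.4.

σ₀² = 99.4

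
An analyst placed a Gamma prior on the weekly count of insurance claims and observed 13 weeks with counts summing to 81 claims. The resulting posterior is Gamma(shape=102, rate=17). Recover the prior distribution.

Gamma–Poisson conjugacy: posterior shape = α + Σxᵢ, posterior rate = β + n.
So α = 102 − 81 = 21 and β = 17 − 13 = 4.

Gamma(shape=21, rate=4)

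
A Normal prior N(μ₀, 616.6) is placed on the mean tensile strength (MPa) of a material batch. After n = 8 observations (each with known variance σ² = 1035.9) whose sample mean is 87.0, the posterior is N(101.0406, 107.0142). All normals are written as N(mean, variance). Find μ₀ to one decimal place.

With known observation variance, the Normal–Normal posterior has precision τ_n = τ₀ + n/σ² and mean μ_n = (τ₀μ₀ + (n/σ²)x̄)/τ_n.
Here τ₀ = 1/616.6 = 0.001622 and τ_data = 8/1035.9 = 0.007723, so τ_n = 0.009345.
Rearranging for μ₀: μ₀ = (μ_n·τ_n − τ_data·x̄)/τ₀ = (101.0406·0.009345 − 0.007723·87.0) / 0.001622 = 0.272323/0.001622 ≈ 167.9.

μ₀ = 167.9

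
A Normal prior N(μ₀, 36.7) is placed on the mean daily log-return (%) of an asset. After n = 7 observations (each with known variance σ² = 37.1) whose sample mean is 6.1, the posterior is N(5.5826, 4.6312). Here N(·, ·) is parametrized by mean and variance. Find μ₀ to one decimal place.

μ₀ = 2.0

With known observation variance, the Normal–Normal posterior has precision τ_n = τ₀ + n/σ² and mean μ_n = (τ₀μ₀ + (n/σ²)x̄)/τ_n.
Here τ₀ = 1/36.7 = 0.027248 and τ_data = 7/37.1 = 0.188679, so τ_n = 0.215927.
Rearranging for μ₀: μ₀ = (μ_n·τ_n − τ_data·x̄)/τ₀ = (5.5826·0.215927 − 0.188679·6.1) / 0.027248 = 0.054492/0.027248 ≈ 2.0.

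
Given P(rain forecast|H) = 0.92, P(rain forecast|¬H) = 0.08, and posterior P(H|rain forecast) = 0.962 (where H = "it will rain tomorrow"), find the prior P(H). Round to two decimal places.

Bayes' rule in odds form gives O(H|E) = O(H)·[P(E|H)/P(E|¬H)], hence O(H) = O(H|E)/LR.
Posterior odds = 0.962/(1−0.962) = 25.3158. LR = 0.92/0.08 = 11.5000.
Prior odds = 25.3158/11.5000 = 2.2014, so P(H) = 2.2014/(1+2.2014) ≈ 0.69.

P(H) = 0.69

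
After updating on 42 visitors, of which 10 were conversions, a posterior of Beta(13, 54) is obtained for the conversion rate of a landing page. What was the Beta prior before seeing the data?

Under Beta–binomial conjugacy the posterior parameters are (α+s, β+f).
Subtract the data counts: 13−10=3, 54−32=22.

Beta(3, 22)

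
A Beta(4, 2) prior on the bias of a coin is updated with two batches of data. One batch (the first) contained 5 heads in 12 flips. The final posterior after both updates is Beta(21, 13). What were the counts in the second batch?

Sequential conjugate updates are equivalent to a single update on the pooled data, so total successes = posterior α − prior α and total failures = posterior β − prior β.
Total across both batches: 21−4=17 heads, 13−2=11 tails.
Subtract the first batch: 17−5=12 heads and 11−7=4 tails.

12 heads and 4 tails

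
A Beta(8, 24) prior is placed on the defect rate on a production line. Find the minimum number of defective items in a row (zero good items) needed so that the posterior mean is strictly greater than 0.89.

k = 187

After k defective items and 0 good items the posterior is Beta(8+k, 24), with mean (8+k)/(8+24+k).
Set (8+k)/(32+k) > 0.89 and solve: k > (0.89·32 − 8)/(1 − 0.89) = 186.182.
The smallest integer exceeding 186.182 is 187, and checking k=187: (195)/(219) = 0.8904 > 0.89.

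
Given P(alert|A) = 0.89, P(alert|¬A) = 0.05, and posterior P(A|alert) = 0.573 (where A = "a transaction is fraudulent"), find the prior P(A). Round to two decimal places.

P(A) = 0.07

Bayes' rule in odds form gives O(A|E) = O(A)·[P(E|A)/P(E|¬A)], hence O(A) = O(A|E)/LR.
Posterior odds = 0.573/(1−0.573) = 1.3419. LR = 0.89/0.05 = 17.8000.
Prior odds = 1.3419/17.8000 = 0.0754, so P(A) = 0.0754/(1+0.0754) ≈ 0.07.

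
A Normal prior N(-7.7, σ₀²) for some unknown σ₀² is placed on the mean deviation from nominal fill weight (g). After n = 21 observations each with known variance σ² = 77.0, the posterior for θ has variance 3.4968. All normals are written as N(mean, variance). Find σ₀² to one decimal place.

Posterior precision equals prior precision plus data precision: 1/σ_n² = 1/σ₀² + n/σ².
So 1/σ₀² = 1/3.4968 − 21/77.0 = 0.285976 − 0.272727 = 0.013249.
Hence σ₀² = 1/0.013249 ≈ 75.5.

σ₀² = 75.5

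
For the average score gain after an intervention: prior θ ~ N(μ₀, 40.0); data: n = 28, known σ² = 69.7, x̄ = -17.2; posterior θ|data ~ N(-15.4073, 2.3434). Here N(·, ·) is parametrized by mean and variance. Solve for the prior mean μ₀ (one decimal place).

The posterior mean is a precision-weighted average: μ_n = (τ₀μ₀ + τ_data·x̄)/(τ₀+τ_data), with τ₀=1/σ₀² and τ_data=n/σ².
Here τ₀ = 1/40.0 = 0.025000 and τ_data = 28/69.7 = 0.401722, so τ_n = 0.426722.
Rearranging for μ₀: μ₀ = (μ_n·τ_n − τ_data·x̄)/τ₀ = (-15.4073·0.426722 − 0.401722·-17.2) / 0.025000 = 0.334985/0.025000 ≈ 13.4.

μ₀ = 13.4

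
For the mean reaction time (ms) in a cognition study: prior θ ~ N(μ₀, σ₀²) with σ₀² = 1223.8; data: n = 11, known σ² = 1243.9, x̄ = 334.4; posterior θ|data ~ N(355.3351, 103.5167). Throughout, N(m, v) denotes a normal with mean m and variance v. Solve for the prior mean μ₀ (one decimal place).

The posterior mean is a precision-weighted average: μ_n = (τ₀μ₀ + τ_data·x̄)/(τ₀+τ_data), with τ₀=1/σ₀² and τ_data=n/σ².
Here τ₀ = 1/1223.8 = 0.000817 and τ_data = 11/1243.9 = 0.008843, so τ_n = 0.009660.
Rearranging for μ₀: μ₀ = (μ_n·τ_n − τ_data·x̄)/τ₀ = (355.3351·0.009660 − 0.008843·334.4) / 0.000817 = 0.475438/0.000817 ≈ 581.9.

μ₀ = 581.9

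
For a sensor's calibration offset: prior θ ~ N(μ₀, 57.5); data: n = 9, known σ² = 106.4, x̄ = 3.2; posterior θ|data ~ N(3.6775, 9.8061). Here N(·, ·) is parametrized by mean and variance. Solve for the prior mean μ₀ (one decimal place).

μ₀ = 6.0

The posterior mean is a precision-weighted average: μ_n = (τ₀μ₀ + τ_data·x̄)/(τ₀+τ_data), with τ₀=1/σ₀² and τ_data=n/σ².
Here τ₀ = 1/57.5 = 0.017391 and τ_data = 9/106.4 = 0.084586, so τ_n = 0.101977.
Rearranging for μ₀: μ₀ = (μ_n·τ_n − τ_data·x̄)/τ₀ = (3.6775·0.101977 − 0.084586·3.2) / 0.017391 = 0.104345/0.017391 ≈ 6.0.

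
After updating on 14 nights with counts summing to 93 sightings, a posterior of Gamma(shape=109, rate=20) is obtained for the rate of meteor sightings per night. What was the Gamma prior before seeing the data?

Gamma(shape=16, rate=6)

Gamma–Poisson conjugacy: posterior shape = α + Σxᵢ, posterior rate = β + n.
So α = 109 − 93 = 16 and β = 20 − 14 = 6.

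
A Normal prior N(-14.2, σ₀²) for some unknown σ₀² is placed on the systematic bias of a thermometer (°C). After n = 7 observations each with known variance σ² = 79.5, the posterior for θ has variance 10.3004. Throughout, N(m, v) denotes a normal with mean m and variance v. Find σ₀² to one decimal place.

σ₀² = 110.7

For the Normal–Normal model with known σ², precisions add: τ_n = τ₀ + n/σ².
So 1/σ₀² = 1/10.3004 − 7/79.5 = 0.097084 − 0.088050 = 0.009034.
Hence σ₀² = 1/0.009034 ≈ 110.7.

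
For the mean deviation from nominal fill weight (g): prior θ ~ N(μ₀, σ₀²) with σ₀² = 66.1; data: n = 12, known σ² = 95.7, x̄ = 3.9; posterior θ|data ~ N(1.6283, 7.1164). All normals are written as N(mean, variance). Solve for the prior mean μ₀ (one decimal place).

With known observation variance, the Normal–Normal posterior has precision τ_n = τ₀ + n/σ² and mean μ_n = (τ₀μ₀ + (n/σ²)x̄)/τ_n.
Here τ₀ = 1/66.1 = 0.015129 and τ_data = 12/95.7 = 0.125392, so τ_n = 0.140521.
Rearranging for μ₀: μ₀ = (μ_n·τ_n − τ_data·x̄)/τ₀ = (1.6283·0.140521 − 0.125392·3.9) / 0.015129 = -0.260218/0.015129 ≈ -17.2.

μ₀ = -17.2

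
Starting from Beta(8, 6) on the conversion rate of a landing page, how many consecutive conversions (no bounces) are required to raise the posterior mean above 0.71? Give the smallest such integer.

k = 7

After k conversions and 0 bounces the posterior is Beta(8+k, 6), with mean (8+k)/(8+6+k).
Set (8+k)/(14+k) > 0.71 and solve: k > (0.71·14 − 8)/(1 − 0.71) = 6.690.
The smallest integer exceeding 6.690 is 7.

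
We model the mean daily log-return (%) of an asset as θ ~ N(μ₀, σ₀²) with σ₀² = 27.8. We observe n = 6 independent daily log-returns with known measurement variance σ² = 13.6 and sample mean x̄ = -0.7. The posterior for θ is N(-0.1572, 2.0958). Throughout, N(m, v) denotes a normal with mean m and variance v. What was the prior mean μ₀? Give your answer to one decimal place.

μ₀ = 6.5

The posterior mean is a precision-weighted average: μ_n = (τ₀μ₀ + τ_data·x̄)/(τ₀+τ_data), with τ₀=1/σ₀² and τ_data=n/σ².
Here τ₀ = 1/27.8 = 0.035971 and τ_data = 6/13.6 = 0.441176, so τ_n = 0.477147.
Rearranging for μ₀: μ₀ = (μ_n·τ_n − τ_data·x̄)/τ₀ = (-0.1572·0.477147 − 0.441176·-0.7) / 0.035971 = 0.233816/0.035971 ≈ 6.5.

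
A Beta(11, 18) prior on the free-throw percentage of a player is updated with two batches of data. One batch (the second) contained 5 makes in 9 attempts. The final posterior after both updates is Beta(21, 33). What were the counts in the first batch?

Sequential conjugate updates are equivalent to a single update on the pooled data, so total successes = posterior α − prior α and total failures = posterior β − prior β.
Total across both batches: 21−11=10 makes, 33−18=15 misses.
Subtract the second batch: 10−5=5 makes and 15−4=11 misses.

5 makes and 11 misses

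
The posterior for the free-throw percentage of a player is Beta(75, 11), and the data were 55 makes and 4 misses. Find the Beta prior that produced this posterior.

Beta is conjugate to the binomial likelihood: posterior = Beta(α+s, β+f).
Subtract the data counts: 75−55=20, 11−4=7.

Beta(20, 7)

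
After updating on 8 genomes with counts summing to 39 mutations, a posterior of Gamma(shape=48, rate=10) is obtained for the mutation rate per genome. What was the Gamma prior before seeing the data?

A Gamma(α, β) prior (rate parametrization) on a Poisson rate with n observations summing to S gives posterior Gamma(α+S, β+n).
So α = 48 − 39 = 9 and β = 10 − 8 = 2.

Gamma(shape=9, rate=2)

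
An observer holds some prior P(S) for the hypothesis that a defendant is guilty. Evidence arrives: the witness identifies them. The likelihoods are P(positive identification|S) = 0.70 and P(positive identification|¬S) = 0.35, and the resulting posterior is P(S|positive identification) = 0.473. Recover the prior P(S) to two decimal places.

Bayes' rule in odds form gives O(S|E) = O(S)·[P(E|S)/P(E|¬S)], hence O(S) = O(S|E)/LR.
Posterior odds = 0.473/(1−0.473) = 0.8975. LR = 0.70/0.35 = 2.0000.
Prior odds = 0.8975/2.0000 = 0.4487, so P(S) = 0.4487/(1+0.4487) ≈ 0.31.

P(S) = 0.31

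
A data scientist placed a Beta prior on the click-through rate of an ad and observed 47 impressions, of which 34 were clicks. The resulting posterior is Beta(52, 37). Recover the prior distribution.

Beta(18, 24)

Beta is conjugate to the binomial likelihood: posterior = Beta(α+s, β+f).
So α = 52 − 34 = 18 and β = 37 − 13 = 24.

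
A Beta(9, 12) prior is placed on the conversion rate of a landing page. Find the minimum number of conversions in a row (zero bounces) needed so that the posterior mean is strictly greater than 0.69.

k = 18

After k conversions and 0 bounces the posterior is Beta(9+k, 12), with mean (9+k)/(9+12+k).
Set (9+k)/(21+k) > 0.69 and solve: k > (0.69·21 − 9)/(1 − 0.69) = 17.710.
The smallest integer exceeding 17.710 is 18, and checking k=18: (27)/(39) = 0.6923 > 0.69.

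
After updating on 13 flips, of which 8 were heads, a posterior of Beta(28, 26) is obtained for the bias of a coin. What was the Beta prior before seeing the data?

Beta(20, 21)

Beta is conjugate to the binomial likelihood: posterior = Beta(a+s, b+f).
So a = 28 − 8 = 20 and b = 26 − 5 = 21.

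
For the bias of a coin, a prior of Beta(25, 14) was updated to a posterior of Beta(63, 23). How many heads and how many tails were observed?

38 heads and 9 tails

Under Beta–binomial conjugacy the posterior parameters are (a+s, b+f).
Match parameters: s=63−25=38, f=23−14=9.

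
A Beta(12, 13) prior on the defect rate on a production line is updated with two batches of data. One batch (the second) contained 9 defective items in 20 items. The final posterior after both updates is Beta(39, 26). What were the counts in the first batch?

18 defective items and 2 good items

Because Beta–binomial updating is additive in the counts, the combined data contributed (α_post−α_prior, β_post−β_prior) successes and failures.
Total across both batches: 39−12=27 defective items, 26−13=13 good items.
Subtract the second batch: 27−9=18 defective items and 13−11=2 good items.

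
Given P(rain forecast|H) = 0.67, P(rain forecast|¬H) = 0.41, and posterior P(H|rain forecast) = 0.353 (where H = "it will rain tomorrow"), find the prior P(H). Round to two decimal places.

Bayes' rule in odds form gives O(H|E) = O(H)·[P(E|H)/P(E|¬H)], hence O(H) = O(H|E)/LR.
Posterior odds = 0.353/(1−0.353) = 0.5456. LR = 0.67/0.41 = 1.6341.
Prior odds = 0.5456/1.6341 = 0.3339, so P(H) = 0.3339/(1+0.3339) ≈ 0.25.

P(H) = 0.25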